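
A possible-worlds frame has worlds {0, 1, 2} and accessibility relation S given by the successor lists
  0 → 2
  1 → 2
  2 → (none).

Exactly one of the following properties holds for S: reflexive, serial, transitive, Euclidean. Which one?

transitive

Reflexive: no — 0 is not related to itself.
Serial: no — 2 has no S-successor.
Transitive: yes — every two-step S-path is closed by a direct edge.
Euclidean: no — 0 S 2 and 0 S 2, but not 2 S 2.
Only transitive holds.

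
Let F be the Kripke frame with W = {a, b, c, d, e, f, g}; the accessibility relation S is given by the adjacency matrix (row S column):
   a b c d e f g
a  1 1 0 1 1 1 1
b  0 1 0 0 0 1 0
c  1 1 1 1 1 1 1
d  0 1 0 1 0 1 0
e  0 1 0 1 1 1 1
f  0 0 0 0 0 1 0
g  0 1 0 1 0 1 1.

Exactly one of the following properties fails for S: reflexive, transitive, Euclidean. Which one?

Euclidean

Reflexive: yes — every world is S-related to itself.
Transitive: yes — every two-step S-path is closed by a direct edge.
Euclidean: no — a S b and a S d, but not b S d.
Only Euclidean fails.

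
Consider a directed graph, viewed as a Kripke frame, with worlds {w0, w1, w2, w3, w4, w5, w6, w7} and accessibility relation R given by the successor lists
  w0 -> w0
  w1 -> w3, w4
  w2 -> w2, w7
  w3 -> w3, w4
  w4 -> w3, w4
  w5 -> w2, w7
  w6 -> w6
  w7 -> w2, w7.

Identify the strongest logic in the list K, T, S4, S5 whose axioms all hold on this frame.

Reflexive (axiom T): no — w1 is not related to itself.
Transitive (axiom 4): yes — every two-step R-path is closed by a direct edge.
Euclidean (axiom 5): yes — any two successors of a common world are R-related.
So F validates K; T would additionally require R to be reflexive. The strongest is K.

K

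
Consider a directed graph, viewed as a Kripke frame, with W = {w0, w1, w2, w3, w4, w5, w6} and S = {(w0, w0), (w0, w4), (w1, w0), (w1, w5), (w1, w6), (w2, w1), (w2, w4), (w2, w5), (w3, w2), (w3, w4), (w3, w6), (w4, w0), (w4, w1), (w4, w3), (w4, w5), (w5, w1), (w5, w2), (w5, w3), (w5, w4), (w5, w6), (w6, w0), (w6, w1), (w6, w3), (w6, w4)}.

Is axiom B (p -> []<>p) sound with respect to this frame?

No

Axiom B corresponds to the accessibility relation being symmetric.
Symmetric: no — w1 S w0 but not w0 S w1.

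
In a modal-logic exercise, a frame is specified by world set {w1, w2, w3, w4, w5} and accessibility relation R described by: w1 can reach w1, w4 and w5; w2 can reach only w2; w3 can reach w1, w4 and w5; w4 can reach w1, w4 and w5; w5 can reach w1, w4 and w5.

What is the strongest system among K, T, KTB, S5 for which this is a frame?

K

Reflexive (axiom T): no — w3 is not related to itself.
Symmetric (axiom B): no — w3 R w1 but not w1 R w3.
Euclidean (axiom 5): yes — any two successors of a common world are R-related.
So F validates K; T would additionally require R to be reflexive. The strongest is K.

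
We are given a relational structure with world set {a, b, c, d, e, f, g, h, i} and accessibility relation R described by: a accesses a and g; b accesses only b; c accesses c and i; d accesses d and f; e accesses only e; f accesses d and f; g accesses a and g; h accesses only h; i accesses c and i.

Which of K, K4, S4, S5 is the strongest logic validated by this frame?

Transitive (axiom 4): yes — every two-step R-path is closed by a direct edge.
Reflexive (axiom T): yes — every world is R-related to itself.
Euclidean (axiom 5): yes — any two successors of a common world are R-related.
So F validates K, K4, S4, S5. The strongest is S5.

S5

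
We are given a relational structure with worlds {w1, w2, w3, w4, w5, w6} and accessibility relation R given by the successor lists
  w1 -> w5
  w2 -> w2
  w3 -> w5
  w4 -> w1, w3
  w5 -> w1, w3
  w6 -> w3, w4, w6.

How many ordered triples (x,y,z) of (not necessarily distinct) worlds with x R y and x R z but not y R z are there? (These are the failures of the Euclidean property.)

15

Enumerating: (w1,w5,w5), (w3,w5,w5), (w4,w1,w1), (w4,w1,w3), (w4,w3,w1), (w4,w3,w3), (w5,w1,w1), (w5,w1,w3), (w5,w3,w1), (w5,w3,w3), (w6,w3,w3), (w6,w3,w4), (w6,w3,w6), (w6,w4,w4), (w6,w4,w6).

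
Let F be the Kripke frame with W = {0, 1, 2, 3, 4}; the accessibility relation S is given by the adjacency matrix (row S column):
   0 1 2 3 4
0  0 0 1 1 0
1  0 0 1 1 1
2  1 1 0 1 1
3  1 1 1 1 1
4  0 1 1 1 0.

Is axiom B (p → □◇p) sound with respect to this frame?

Yes

The schema B characterises exactly the symmetric frames.
Symmetric: yes — every pair in S has its reverse in S.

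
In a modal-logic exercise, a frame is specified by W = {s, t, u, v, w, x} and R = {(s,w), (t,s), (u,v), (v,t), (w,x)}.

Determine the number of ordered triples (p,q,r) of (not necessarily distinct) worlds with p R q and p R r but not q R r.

Enumerating: (s,w,w), (t,s,s), (u,v,v), (v,t,t), (w,x,x).

5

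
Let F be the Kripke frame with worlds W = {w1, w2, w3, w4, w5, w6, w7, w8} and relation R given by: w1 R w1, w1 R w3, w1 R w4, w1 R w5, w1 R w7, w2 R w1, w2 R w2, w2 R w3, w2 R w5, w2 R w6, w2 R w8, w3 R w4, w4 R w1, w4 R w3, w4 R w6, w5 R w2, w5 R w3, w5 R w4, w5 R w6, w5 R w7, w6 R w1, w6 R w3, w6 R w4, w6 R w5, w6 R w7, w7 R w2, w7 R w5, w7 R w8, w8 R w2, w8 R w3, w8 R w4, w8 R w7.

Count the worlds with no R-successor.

R is serial; there are no such worlds.

0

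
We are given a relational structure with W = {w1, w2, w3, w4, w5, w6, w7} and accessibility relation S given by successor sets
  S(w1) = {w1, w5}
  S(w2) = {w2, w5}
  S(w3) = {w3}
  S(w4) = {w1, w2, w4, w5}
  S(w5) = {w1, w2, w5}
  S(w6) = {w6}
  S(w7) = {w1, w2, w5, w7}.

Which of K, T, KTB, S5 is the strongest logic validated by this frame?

Reflexive (axiom T): yes — every world is S-related to itself.
Symmetric (axiom B): no — w4 S w1 but not w1 S w4.
Euclidean (axiom 5): no — w4 S w1 and w4 S w2, but not w1 S w2.
So F validates K, T; KTB would additionally require S to be symmetric. The strongest is T.

T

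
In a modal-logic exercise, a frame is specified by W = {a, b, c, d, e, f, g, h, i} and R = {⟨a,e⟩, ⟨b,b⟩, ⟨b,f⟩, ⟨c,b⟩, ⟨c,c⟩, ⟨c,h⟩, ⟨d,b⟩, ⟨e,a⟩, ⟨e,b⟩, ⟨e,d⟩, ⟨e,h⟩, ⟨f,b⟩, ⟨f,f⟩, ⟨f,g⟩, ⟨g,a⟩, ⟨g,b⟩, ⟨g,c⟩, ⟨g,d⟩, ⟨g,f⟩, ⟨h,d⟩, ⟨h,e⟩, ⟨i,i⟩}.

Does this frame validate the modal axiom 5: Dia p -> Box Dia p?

No

By correspondence theory, 5 is valid on a frame iff R is Euclidean.
Euclidean: no — c R b and c R h, but not b R h.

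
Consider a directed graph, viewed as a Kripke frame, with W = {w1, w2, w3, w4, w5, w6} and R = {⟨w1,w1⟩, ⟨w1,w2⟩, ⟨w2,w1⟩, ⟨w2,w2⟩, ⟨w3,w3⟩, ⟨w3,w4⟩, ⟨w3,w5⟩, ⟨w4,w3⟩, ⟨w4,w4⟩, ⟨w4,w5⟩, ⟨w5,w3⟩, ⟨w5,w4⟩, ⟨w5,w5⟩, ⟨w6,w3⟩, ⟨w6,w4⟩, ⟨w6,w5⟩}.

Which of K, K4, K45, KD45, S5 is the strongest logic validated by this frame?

Transitive (axiom 4): yes — every two-step R-path is closed by a direct edge.
Euclidean (axiom 5): yes — any two successors of a common world are R-related.
Serial (axiom D): yes — every world has a successor (e.g. w1 R w1).
Reflexive (axiom T): no — w6 is not related to itself.
So F validates K, K4, K45, KD45; S5 would additionally require R to be reflexive. The strongest is KD45.

KD45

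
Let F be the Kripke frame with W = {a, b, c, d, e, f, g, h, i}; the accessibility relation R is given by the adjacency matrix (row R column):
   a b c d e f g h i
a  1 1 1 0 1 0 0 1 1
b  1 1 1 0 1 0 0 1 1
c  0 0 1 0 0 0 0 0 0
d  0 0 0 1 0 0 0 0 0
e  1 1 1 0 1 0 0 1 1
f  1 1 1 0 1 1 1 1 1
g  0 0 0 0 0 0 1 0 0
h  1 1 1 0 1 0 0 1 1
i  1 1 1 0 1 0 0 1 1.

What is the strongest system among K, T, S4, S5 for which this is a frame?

Reflexive (axiom T): yes — every world is R-related to itself.
Transitive (axiom 4): yes — every two-step R-path is closed by a direct edge.
Euclidean (axiom 5): no — a R c and a R b, but not c R b.
So F validates K, T, S4; S5 would additionally require R to be Euclidean. The strongest is S4.

S4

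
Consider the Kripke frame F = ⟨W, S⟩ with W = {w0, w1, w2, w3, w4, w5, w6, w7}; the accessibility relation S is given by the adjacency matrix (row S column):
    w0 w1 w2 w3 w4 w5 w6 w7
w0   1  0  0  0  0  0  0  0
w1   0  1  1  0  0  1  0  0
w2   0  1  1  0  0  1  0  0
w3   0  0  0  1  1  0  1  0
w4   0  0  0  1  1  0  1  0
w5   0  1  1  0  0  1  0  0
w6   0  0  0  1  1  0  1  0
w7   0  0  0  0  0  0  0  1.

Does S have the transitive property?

Yes

Transitive: yes — every two-step S-path is closed by a direct edge.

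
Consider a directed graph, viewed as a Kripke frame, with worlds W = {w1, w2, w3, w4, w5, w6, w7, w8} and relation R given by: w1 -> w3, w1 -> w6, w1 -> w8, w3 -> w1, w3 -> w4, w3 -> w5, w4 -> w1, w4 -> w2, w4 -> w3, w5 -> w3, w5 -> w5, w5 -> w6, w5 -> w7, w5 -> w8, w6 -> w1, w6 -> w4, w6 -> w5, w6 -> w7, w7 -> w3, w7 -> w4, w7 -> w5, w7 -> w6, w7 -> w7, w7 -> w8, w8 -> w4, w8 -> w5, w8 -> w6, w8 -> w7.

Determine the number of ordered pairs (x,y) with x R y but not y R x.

Enumerating: (w1,w8), (w4,w1), (w4,w2), (w6,w4), (w7,w3), (w7,w4), (w8,w4), (w8,w6).

8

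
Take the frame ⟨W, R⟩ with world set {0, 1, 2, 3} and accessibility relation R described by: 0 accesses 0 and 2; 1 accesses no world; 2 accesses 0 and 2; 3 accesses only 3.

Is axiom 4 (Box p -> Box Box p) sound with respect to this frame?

The schema 4 characterises exactly the transitive frames.
Transitive: yes — every two-step R-path is closed by a direct edge.

Yes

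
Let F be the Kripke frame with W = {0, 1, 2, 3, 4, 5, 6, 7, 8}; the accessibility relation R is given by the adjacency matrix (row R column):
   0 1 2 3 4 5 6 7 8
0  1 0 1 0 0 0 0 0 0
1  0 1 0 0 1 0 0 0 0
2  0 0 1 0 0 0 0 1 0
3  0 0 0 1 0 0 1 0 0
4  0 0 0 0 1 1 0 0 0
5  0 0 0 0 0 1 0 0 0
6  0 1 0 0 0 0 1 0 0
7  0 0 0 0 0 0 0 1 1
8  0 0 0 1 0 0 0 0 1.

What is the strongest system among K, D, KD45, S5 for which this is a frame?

Serial (axiom D): yes — every world has a successor (e.g. 0 R 0).
Euclidean (axiom 5): no — 0 R 2 and 0 R 0, but not 2 R 0.
Transitive (axiom 4): no — 0 R 2 and 2 R 7, but not 0 R 7.
Reflexive (axiom T): yes — every world is R-related to itself.
So F validates K, D; KD45 would additionally require R to be Euclidean and transitive. The strongest is D.

D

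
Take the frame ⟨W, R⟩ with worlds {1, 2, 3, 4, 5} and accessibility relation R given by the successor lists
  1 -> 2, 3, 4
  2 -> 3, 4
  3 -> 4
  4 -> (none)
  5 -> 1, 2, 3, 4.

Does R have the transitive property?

Yes

Transitive: yes — every two-step R-path is closed by a direct edge.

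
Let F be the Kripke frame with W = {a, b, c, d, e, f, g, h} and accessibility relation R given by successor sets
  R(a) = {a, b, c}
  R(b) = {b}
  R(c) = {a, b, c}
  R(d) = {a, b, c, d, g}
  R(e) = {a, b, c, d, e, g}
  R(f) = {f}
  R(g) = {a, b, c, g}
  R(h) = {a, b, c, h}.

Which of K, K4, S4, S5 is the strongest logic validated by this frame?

Transitive (axiom 4): yes — every two-step R-path is closed by a direct edge.
Reflexive (axiom T): yes — every world is R-related to itself.
Euclidean (axiom 5): no — a R b and a R c, but not b R c.
So F validates K, K4, S4; S5 would additionally require R to be Euclidean. The strongest is S4.

S4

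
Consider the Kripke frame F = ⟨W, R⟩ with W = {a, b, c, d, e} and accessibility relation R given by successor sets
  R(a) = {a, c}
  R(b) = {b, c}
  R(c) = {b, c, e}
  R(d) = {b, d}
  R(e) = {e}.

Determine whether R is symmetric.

No

Symmetric: no — a R c but not c R a.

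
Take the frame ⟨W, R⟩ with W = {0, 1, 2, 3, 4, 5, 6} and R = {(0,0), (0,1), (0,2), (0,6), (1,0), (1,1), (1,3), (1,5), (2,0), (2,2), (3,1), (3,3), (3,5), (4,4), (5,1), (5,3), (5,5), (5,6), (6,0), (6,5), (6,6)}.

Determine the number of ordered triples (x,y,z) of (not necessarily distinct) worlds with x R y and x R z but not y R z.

16

Enumerating: (0,1,2), (0,1,6), (0,2,1), (0,2,6), (0,6,1), (0,6,2), (1,0,3), (1,0,5), (1,3,0), (1,5,0), (5,1,6), (5,3,6), (5,6,1), (5,6,3), (6,0,5), (6,5,0).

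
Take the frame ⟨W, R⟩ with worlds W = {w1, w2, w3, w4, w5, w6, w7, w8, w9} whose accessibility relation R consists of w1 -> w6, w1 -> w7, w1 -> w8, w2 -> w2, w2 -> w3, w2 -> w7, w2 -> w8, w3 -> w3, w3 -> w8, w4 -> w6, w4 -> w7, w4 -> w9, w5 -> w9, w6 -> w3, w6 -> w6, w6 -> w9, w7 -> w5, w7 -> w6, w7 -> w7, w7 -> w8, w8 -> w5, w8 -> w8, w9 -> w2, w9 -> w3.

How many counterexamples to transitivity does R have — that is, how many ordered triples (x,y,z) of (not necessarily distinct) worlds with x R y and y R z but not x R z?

24

Enumerating: (w1,w6,w3), (w1,w6,w9), (w1,w7,w5), (w1,w8,w5), (w2,w7,w5), (w2,w7,w6), (w2,w8,w5), (w3,w8,w5), (w4,w6,w3), (w4,w7,w5), (w4,w7,w8), (w4,w9,w2), … and 12 more.
Total: 24.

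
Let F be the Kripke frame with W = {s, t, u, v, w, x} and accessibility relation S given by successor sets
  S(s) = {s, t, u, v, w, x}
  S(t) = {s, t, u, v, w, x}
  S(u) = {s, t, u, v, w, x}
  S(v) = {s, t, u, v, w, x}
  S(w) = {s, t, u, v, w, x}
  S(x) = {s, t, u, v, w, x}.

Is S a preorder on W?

Reflexive: yes — every world is S-related to itself.
Transitive: yes — every two-step S-path is closed by a direct edge.
So S is a preorder.

Yes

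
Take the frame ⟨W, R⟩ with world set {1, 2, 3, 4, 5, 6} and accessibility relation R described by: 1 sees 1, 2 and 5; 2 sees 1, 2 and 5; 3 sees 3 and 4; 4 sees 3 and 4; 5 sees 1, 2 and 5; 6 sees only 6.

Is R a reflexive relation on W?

Yes

Reflexive: yes — every world is R-related to itself.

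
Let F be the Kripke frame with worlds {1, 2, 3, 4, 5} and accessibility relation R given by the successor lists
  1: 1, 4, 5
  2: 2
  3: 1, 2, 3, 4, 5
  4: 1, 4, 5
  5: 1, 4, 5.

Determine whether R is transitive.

Yes

Transitive: yes — every two-step R-path is closed by a direct edge.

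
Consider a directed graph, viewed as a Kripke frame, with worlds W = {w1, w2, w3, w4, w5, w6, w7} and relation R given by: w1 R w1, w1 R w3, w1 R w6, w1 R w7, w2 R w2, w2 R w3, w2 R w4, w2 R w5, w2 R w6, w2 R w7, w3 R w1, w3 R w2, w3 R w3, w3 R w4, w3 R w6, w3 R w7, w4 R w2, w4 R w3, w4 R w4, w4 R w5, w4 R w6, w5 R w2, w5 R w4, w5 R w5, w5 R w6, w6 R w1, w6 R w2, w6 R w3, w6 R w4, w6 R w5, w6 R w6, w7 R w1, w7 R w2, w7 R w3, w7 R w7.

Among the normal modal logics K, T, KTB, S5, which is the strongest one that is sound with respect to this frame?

KTB

Reflexive (axiom T): yes — every world is R-related to itself.
Symmetric (axiom B): yes — every pair in R has its reverse in R.
Euclidean (axiom 5): no — w1 R w6 and w1 R w7, but not w6 R w7.
So F validates K, T, KTB; S5 would additionally require R to be Euclidean. The strongest is KTB.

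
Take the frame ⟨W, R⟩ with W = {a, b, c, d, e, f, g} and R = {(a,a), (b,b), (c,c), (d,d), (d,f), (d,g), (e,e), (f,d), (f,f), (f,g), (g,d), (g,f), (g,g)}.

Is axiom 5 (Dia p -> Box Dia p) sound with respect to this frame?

Yes

The schema 5 characterises exactly the Euclidean frames.
Euclidean: yes — any two successors of a common world are R-related.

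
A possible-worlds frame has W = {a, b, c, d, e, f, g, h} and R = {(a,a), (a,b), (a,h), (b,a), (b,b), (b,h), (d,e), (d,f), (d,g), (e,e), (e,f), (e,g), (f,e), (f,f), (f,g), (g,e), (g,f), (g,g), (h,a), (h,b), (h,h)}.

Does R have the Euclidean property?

Yes

Euclidean: yes — any two successors of a common world are R-related.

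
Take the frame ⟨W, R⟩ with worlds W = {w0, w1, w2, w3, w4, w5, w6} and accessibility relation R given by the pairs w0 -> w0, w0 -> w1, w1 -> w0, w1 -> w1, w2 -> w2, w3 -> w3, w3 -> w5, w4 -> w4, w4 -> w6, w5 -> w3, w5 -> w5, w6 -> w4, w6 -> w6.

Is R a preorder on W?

Reflexive: yes — every world is R-related to itself.
Transitive: yes — every two-step R-path is closed by a direct edge.
So R is a preorder.

Yes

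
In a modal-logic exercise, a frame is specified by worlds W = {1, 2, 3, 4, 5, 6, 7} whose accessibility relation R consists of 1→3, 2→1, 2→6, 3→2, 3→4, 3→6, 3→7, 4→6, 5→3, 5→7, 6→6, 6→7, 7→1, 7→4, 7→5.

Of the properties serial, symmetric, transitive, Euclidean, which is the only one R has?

serial

Serial: yes — every world has a successor (e.g. 1 R 3).
Symmetric: no — 1 R 3 but not 3 R 1.
Transitive: no — 1 R 3 and 3 R 2, but not 1 R 2.
Euclidean: no — 2 R 1 and 2 R 6, but not 1 R 6.
Only serial holds.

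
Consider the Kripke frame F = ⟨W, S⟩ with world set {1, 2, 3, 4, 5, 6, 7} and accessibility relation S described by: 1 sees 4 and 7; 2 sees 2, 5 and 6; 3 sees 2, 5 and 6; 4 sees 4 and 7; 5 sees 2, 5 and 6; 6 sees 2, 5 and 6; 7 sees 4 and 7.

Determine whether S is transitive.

Transitive: yes — every two-step S-path is closed by a direct edge.

Yes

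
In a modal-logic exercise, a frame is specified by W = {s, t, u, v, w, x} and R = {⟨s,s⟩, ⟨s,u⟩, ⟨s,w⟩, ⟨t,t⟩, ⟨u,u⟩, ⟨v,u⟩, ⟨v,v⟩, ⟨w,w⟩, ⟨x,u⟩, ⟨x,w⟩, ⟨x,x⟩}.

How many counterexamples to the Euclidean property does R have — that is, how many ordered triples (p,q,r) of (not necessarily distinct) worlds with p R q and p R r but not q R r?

Enumerating: (s,u,s), (s,u,w), (s,w,s), (s,w,u), (v,u,v), (x,u,w), (x,u,x), (x,w,u), (x,w,x).

9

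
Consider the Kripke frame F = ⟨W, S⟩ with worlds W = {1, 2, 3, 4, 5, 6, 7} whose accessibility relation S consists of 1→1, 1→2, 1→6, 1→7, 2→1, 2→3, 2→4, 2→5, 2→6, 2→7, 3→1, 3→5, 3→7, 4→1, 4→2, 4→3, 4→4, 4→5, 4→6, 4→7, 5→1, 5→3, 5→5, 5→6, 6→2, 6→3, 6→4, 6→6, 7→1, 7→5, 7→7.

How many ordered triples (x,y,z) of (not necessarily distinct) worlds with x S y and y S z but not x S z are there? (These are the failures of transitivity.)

31

Enumerating: (1,2,3), (1,2,4), (1,2,5), (1,6,3), (1,6,4), (1,7,5), (2,1,2), (2,4,2), (2,6,2), (3,1,2), (3,1,6), (3,5,3), … and 19 more.
Total: 31.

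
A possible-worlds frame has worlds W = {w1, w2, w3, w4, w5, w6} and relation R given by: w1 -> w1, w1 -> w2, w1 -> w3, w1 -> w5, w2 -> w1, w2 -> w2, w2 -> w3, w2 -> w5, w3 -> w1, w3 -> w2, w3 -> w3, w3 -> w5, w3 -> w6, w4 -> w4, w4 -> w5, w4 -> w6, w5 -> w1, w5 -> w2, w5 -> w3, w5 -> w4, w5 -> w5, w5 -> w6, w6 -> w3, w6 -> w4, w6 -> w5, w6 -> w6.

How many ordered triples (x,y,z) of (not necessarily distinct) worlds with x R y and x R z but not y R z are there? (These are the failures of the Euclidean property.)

Enumerating: (w3,w1,w6), (w3,w2,w6), (w3,w6,w1), (w3,w6,w2), (w5,w1,w4), (w5,w1,w6), (w5,w2,w4), (w5,w2,w6), (w5,w3,w4), (w5,w4,w1), (w5,w4,w2), (w5,w4,w3), (w5,w6,w1), (w5,w6,w2), (w6,w3,w4), (w6,w4,w3).

16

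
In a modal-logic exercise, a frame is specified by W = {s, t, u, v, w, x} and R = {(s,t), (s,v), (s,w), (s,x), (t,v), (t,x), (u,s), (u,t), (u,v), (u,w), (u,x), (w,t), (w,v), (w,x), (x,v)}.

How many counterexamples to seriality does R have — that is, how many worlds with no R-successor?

1

Enumerating: v.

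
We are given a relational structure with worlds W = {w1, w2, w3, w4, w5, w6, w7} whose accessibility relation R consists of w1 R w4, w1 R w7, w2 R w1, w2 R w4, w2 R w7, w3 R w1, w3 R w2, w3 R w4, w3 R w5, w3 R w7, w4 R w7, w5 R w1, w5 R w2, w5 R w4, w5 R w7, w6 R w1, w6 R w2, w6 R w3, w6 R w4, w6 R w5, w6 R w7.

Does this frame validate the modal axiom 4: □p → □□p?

By correspondence theory, 4 is valid on a frame iff R is transitive.
Transitive: yes — every two-step R-path is closed by a direct edge.

Yes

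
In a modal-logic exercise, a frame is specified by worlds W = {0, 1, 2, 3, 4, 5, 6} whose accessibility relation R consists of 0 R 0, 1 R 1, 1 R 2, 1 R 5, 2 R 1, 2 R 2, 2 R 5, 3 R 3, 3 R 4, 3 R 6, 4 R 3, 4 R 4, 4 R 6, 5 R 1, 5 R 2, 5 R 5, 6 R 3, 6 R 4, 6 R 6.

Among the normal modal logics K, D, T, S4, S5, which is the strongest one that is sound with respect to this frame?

S5

Serial (axiom D): yes — every world has a successor (e.g. 0 R 0).
Reflexive (axiom T): yes — every world is R-related to itself.
Transitive (axiom 4): yes — every two-step R-path is closed by a direct edge.
Euclidean (axiom 5): yes — any two successors of a common world are R-related.
So F validates K, D, T, S4, S5. The strongest is S5.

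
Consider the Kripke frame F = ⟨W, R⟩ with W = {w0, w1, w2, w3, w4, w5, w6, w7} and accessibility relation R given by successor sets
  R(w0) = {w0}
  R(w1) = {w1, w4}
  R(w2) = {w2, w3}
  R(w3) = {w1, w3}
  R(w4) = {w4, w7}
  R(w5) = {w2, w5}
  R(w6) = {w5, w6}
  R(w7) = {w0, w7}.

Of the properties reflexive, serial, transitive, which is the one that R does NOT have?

Reflexive: yes — every world is R-related to itself.
Serial: yes — every world has a successor (e.g. w0 R w0).
Transitive: no — w1 R w4 and w4 R w7, but not w1 R w7.
Only transitive fails.

transitive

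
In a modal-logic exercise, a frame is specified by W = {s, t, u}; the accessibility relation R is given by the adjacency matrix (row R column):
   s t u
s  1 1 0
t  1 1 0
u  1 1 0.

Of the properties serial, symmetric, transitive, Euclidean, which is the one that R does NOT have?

symmetric

Serial: yes — every world has a successor (e.g. s R s).
Symmetric: no — u R s but not s R u.
Transitive: yes — every two-step R-path is closed by a direct edge.
Euclidean: yes — any two successors of a common world are R-related.
Only symmetric fails.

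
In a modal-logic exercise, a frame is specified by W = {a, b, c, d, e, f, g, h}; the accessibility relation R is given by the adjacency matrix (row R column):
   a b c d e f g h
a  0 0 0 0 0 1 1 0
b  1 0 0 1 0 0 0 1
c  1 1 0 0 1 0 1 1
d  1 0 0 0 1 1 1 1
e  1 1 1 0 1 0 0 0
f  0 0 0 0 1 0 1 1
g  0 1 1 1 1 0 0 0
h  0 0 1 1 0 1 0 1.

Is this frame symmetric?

Symmetric: no — a R f but not f R a.

No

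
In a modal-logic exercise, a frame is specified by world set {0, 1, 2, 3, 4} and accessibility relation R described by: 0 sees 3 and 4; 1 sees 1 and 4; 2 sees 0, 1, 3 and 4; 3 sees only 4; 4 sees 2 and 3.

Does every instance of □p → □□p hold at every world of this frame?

No

The schema 4 characterises exactly the transitive frames.
Transitive: no — 0 R 4 and 4 R 2, but not 0 R 2.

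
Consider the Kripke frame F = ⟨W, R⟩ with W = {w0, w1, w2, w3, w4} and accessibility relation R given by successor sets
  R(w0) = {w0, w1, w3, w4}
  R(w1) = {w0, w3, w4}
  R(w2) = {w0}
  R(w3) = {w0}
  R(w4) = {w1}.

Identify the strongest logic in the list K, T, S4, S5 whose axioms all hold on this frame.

K

Reflexive (axiom T): no — w1 is not related to itself.
Transitive (axiom 4): no — w2 R w0 and w0 R w1, but not w2 R w1.
Euclidean (axiom 5): no — w0 R w3 and w0 R w1, but not w3 R w1.
So F validates K; T would additionally require R to be reflexive. The strongest is K.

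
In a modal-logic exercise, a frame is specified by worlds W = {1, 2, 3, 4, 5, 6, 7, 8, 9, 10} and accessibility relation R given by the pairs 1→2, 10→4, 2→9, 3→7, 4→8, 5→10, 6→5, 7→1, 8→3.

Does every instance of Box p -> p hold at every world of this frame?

The schema T characterises exactly the reflexive frames.
Reflexive: no — 1 is not related to itself.

No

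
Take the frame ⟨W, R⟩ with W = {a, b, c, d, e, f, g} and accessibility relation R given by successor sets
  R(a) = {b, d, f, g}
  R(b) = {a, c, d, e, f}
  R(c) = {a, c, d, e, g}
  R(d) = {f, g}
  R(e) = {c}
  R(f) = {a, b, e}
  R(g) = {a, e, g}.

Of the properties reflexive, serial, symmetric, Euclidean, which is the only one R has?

Reflexive: no — a is not related to itself.
Serial: yes — every world has a successor (e.g. a R b).
Symmetric: no — a R d but not d R a.
Euclidean: no — a R b and a R g, but not b R g.
Only serial holds.

serial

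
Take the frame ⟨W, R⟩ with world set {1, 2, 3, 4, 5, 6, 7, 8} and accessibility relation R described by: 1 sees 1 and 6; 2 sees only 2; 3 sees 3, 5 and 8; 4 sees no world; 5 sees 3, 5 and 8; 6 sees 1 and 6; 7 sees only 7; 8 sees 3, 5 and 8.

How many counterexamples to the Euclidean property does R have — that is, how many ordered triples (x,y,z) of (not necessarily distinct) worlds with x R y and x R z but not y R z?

0

R is Euclidean; there are no such tuples.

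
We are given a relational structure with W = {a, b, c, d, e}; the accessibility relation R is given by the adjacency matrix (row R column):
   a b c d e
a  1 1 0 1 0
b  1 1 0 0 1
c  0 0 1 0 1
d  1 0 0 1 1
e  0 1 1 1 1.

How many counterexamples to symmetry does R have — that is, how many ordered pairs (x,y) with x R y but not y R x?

R is symmetric; there are no such tuples.

0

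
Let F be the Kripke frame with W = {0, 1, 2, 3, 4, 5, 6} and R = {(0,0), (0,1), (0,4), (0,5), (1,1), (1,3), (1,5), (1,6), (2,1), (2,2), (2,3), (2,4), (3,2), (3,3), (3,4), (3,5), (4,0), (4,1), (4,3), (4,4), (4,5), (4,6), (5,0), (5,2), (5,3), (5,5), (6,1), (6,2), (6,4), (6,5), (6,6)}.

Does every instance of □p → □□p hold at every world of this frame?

By correspondence theory, 4 is valid on a frame iff R is transitive.
Transitive: no — 0 R 1 and 1 R 3, but not 0 R 3.

No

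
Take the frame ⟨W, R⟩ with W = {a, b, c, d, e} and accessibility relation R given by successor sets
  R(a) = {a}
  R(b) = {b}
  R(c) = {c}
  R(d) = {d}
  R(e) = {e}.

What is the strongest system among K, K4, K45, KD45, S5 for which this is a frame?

Transitive (axiom 4): yes — every two-step R-path is closed by a direct edge.
Euclidean (axiom 5): yes — any two successors of a common world are R-related.
Serial (axiom D): yes — every world has a successor (e.g. a R a).
Reflexive (axiom T): yes — every world is R-related to itself.
So F validates K, K4, K45, KD45, S5. The strongest is S5.

S5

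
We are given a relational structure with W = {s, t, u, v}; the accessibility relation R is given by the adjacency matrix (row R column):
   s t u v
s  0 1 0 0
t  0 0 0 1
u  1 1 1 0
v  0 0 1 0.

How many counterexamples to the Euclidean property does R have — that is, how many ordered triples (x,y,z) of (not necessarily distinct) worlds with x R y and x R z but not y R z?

7

Enumerating: (s,t,t), (t,v,v), (u,s,s), (u,s,u), (u,t,s), (u,t,t), (u,t,u).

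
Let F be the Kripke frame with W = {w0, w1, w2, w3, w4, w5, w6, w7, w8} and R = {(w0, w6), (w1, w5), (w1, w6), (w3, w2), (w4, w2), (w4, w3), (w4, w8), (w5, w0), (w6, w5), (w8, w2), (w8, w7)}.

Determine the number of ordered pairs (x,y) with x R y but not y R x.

11

Enumerating: (w0,w6), (w1,w5), (w1,w6), (w3,w2), (w4,w2), (w4,w3), (w4,w8), (w5,w0), (w6,w5), (w8,w2), (w8,w7).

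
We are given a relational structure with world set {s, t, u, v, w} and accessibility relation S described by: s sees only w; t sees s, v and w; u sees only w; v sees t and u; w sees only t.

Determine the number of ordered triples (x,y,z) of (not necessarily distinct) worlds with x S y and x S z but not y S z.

15

Enumerating: (s,w,w), (t,s,s), (t,s,v), (t,v,s), (t,v,v), (t,v,w), (t,w,s), (t,w,v), (t,w,w), (u,w,w), (v,t,t), (v,t,u), (v,u,t), (v,u,u), (w,t,t).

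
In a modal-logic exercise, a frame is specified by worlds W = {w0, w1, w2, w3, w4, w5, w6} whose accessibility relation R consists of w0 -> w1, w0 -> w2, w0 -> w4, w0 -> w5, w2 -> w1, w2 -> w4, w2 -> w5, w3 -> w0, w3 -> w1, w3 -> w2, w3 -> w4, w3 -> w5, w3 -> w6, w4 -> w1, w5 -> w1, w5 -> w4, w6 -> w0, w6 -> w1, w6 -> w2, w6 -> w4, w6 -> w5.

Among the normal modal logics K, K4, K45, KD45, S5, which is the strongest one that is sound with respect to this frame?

K4

Transitive (axiom 4): yes — every two-step R-path is closed by a direct edge.
Euclidean (axiom 5): no — w0 R w1 and w0 R w2, but not w1 R w2.
Serial (axiom D): no — w1 has no R-successor.
Reflexive (axiom T): no — w0 is not related to itself.
So F validates K, K4; K45 would additionally require R to be Euclidean. The strongest is K4.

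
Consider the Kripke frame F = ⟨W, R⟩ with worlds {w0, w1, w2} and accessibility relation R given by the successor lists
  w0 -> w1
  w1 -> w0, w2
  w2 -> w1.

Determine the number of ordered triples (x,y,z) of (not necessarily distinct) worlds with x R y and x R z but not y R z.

6

Enumerating: (w0,w1,w1), (w1,w0,w0), (w1,w0,w2), (w1,w2,w0), (w1,w2,w2), (w2,w1,w1).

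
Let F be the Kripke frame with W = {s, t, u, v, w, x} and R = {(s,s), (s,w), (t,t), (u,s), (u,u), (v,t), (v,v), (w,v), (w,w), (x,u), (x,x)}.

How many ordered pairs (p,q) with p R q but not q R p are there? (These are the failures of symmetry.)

Enumerating: (s,w), (u,s), (v,t), (w,v), (x,u).

5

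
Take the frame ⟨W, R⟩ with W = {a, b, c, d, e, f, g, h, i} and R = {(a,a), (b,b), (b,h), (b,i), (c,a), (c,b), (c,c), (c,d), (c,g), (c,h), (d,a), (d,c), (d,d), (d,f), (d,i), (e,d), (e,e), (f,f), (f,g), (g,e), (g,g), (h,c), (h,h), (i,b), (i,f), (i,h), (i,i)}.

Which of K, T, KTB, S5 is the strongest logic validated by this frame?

Reflexive (axiom T): yes — every world is R-related to itself.
Symmetric (axiom B): no — b R h but not h R b.
Euclidean (axiom 5): no — b R h and b R i, but not h R i.
So F validates K, T; KTB would additionally require R to be symmetric. The strongest is T.

T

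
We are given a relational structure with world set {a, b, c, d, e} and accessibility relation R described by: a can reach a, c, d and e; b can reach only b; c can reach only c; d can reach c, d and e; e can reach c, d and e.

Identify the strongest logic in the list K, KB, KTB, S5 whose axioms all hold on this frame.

Symmetric (axiom B): no — a R c but not c R a.
Reflexive (axiom T): yes — every world is R-related to itself.
Euclidean (axiom 5): no — a R c and a R d, but not c R d.
So F validates K; KB would additionally require R to be symmetric. The strongest is K.

K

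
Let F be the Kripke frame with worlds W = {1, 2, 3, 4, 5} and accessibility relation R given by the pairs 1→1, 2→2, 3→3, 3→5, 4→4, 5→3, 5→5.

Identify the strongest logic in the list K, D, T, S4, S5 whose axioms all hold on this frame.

S5

Serial (axiom D): yes — every world has a successor (e.g. 1 R 1).
Reflexive (axiom T): yes — every world is R-related to itself.
Transitive (axiom 4): yes — every two-step R-path is closed by a direct edge.
Euclidean (axiom 5): yes — any two successors of a common world are R-related.
So F validates K, D, T, S4, S5. The strongest is S5.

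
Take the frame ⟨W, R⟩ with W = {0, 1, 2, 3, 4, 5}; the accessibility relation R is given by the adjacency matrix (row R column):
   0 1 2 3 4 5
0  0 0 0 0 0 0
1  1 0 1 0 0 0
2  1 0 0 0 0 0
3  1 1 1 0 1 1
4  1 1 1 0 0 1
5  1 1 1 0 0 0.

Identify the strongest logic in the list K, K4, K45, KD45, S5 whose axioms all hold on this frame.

Transitive (axiom 4): yes — every two-step R-path is closed by a direct edge.
Euclidean (axiom 5): no — 1 R 0 and 1 R 2, but not 0 R 2.
Serial (axiom D): no — 0 has no R-successor.
Reflexive (axiom T): no — 0 is not related to itself.
So F validates K, K4; K45 would additionally require R to be Euclidean. The strongest is K4.

K4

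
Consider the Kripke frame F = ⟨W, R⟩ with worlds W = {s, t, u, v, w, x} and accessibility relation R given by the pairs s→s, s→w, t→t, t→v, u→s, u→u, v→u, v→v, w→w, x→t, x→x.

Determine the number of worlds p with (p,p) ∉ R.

R is reflexive; there are no such worlds.

0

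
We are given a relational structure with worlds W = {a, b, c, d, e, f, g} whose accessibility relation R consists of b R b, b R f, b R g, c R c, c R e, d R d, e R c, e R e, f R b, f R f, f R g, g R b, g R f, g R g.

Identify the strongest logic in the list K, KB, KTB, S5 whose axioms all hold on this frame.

Symmetric (axiom B): yes — every pair in R has its reverse in R.
Reflexive (axiom T): no — a is not related to itself.
Euclidean (axiom 5): yes — any two successors of a common world are R-related.
So F validates K, KB; KTB would additionally require R to be reflexive. The strongest is KB.

KB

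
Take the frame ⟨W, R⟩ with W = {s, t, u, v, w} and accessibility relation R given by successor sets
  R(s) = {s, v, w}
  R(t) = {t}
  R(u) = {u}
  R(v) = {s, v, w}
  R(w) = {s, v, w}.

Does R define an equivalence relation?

Yes

Reflexive: yes — every world is R-related to itself.
Symmetric: yes — every pair in R has its reverse in R.
Transitive: yes — every two-step R-path is closed by a direct edge.
So R is an equivalence relation.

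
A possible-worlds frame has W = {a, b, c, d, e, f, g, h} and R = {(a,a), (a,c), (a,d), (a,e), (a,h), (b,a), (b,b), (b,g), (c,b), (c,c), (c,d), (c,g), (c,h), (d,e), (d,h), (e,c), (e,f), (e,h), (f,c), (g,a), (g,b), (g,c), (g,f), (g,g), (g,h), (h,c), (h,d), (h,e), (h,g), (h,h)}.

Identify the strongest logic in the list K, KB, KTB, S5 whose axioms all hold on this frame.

K

Symmetric (axiom B): no — a R c but not c R a.
Reflexive (axiom T): no — d is not related to itself.
Euclidean (axiom 5): no — a R c and a R e, but not c R e.
So F validates K; KB would additionally require R to be symmetric. The strongest is K.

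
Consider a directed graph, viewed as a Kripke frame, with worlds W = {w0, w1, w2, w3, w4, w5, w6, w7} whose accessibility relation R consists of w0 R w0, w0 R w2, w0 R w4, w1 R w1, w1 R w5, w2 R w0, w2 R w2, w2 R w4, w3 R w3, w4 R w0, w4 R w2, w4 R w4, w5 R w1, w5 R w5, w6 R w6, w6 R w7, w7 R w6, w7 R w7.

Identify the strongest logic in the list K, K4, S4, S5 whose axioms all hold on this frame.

Transitive (axiom 4): yes — every two-step R-path is closed by a direct edge.
Reflexive (axiom T): yes — every world is R-related to itself.
Euclidean (axiom 5): yes — any two successors of a common world are R-related.
So F validates K, K4, S4, S5. The strongest is S5.

S5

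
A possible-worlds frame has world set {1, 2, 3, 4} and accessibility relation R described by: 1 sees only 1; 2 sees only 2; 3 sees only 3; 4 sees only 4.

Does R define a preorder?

Yes

Reflexive: yes — every world is R-related to itself.
Transitive: yes — every two-step R-path is closed by a direct edge.
So R is a preorder.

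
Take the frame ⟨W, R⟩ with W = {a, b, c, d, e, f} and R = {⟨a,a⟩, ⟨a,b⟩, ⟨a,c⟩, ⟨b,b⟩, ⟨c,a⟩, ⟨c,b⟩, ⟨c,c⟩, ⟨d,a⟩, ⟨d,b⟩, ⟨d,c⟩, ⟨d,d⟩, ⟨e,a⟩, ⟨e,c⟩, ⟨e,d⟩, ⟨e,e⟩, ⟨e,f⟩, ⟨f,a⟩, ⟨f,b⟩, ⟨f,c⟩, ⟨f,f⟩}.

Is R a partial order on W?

No

Reflexive: yes — every world is R-related to itself.
Transitive: no — e R a and a R b, but not e R b.
Antisymmetric: no — a R c and c R a with a ≠ c.
So R is not a partial order.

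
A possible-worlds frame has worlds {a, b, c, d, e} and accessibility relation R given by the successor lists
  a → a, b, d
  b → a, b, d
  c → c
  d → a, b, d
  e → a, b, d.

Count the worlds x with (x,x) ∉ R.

1

Enumerating: e.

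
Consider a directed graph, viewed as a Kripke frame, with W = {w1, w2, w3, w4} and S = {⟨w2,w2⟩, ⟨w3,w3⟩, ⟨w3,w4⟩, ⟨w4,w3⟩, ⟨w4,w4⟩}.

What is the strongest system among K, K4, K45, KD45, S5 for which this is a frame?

Transitive (axiom 4): yes — every two-step S-path is closed by a direct edge.
Euclidean (axiom 5): yes — any two successors of a common world are S-related.
Serial (axiom D): no — w1 has no S-successor.
Reflexive (axiom T): no — w1 is not related to itself.
So F validates K, K4, K45; KD45 would additionally require S to be serial. The strongest is K45.

K45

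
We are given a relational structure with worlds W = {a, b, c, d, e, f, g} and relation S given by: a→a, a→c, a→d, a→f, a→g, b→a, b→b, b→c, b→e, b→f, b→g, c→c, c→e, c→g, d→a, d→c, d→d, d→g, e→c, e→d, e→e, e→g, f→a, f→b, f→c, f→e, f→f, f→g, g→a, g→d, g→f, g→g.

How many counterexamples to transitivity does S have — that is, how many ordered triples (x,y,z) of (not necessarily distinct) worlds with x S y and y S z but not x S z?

24

Enumerating: (a,c,e), (a,f,b), (a,f,e), (b,a,d), (b,e,d), (b,g,d), (c,e,d), (c,g,a), (c,g,d), (c,g,f), (d,a,f), (d,c,e), … and 12 more.
Total: 24.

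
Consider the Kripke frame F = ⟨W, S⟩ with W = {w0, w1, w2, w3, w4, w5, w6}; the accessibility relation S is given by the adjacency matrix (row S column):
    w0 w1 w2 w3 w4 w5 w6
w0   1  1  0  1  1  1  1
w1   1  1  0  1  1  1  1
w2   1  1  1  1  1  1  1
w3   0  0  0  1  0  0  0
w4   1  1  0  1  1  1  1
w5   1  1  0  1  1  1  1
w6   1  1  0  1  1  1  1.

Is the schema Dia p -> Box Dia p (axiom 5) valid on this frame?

The schema 5 characterises exactly the Euclidean frames.
Euclidean: no — w0 S w3 and w0 S w1, but not w3 S w1.

No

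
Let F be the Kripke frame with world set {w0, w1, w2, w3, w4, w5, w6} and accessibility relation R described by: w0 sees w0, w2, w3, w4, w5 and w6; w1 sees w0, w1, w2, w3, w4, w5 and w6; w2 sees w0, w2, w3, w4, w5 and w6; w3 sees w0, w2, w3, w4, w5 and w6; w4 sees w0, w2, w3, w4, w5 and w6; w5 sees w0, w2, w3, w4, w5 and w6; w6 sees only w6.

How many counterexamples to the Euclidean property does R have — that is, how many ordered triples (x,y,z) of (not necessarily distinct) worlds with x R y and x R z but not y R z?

Enumerating: (w0,w6,w0), (w0,w6,w2), (w0,w6,w3), (w0,w6,w4), (w0,w6,w5), (w1,w0,w1), (w1,w2,w1), (w1,w3,w1), (w1,w4,w1), (w1,w5,w1), (w1,w6,w0), (w1,w6,w1), … and 24 more.
Total: 36.

36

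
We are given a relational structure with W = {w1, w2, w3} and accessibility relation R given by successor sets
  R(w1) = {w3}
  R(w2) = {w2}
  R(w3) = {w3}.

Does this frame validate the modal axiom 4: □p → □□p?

Axiom 4 corresponds to the accessibility relation being transitive.
Transitive: yes — every two-step R-path is closed by a direct edge.

Yes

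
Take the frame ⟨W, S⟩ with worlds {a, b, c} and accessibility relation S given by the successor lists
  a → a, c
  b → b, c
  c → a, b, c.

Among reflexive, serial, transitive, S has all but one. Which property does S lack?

transitive

Reflexive: yes — every world is S-related to itself.
Serial: yes — every world has a successor (e.g. a S a).
Transitive: no — a S c and c S b, but not a S b.
Only transitive fails.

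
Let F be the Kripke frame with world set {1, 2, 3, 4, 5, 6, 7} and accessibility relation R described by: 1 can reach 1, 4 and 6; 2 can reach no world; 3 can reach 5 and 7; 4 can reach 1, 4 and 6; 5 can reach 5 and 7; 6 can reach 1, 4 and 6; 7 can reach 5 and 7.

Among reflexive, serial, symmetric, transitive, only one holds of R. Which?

transitive

Reflexive: no — 2 is not related to itself.
Serial: no — 2 has no R-successor.
Symmetric: no — 3 R 5 but not 5 R 3.
Transitive: yes — every two-step R-path is closed by a direct edge.
Only transitive holds.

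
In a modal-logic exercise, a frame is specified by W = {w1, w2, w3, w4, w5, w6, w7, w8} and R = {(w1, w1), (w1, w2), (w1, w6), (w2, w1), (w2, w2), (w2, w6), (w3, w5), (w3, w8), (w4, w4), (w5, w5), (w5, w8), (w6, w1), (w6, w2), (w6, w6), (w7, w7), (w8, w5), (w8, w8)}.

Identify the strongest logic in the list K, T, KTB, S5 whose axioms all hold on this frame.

Reflexive (axiom T): no — w3 is not related to itself.
Symmetric (axiom B): no — w3 R w5 but not w5 R w3.
Euclidean (axiom 5): yes — any two successors of a common world are R-related.
So F validates K; T would additionally require R to be reflexive. The strongest is K.

K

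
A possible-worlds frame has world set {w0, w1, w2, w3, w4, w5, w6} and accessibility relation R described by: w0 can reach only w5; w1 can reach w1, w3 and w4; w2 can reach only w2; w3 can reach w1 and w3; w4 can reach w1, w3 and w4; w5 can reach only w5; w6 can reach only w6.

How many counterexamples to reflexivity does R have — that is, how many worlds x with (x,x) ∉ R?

1

Enumerating: w0.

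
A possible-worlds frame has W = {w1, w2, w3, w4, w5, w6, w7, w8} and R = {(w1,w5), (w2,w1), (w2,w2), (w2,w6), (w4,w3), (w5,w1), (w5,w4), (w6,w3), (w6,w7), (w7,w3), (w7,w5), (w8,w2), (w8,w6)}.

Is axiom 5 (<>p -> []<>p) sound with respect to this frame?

No

Axiom 5 corresponds to the accessibility relation being Euclidean.
Euclidean: no — w2 R w1 and w2 R w6, but not w1 R w6.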